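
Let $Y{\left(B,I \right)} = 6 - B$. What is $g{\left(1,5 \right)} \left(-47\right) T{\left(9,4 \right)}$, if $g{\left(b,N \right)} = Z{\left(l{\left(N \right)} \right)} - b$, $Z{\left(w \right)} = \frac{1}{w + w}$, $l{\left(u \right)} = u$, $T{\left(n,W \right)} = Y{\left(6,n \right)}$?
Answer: $0$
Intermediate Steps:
$T{\left(n,W \right)} = 0$ ($T{\left(n,W \right)} = 6 - 6 = 0$)
$Z{\left(w \right)} = \frac{1}{2 w}$
$g{\left(b,N \right)} = \frac{1}{2 N} - b$
$g{\left(1,5 \right)} \left(-47\right) T{\left(9,4 \right)} = \left(\frac{1}{2 \cdot 5} - 1\right) \left(-47\right) 0 = \left(\frac{1}{2} \cdot \frac{1}{5} - 1\right) \left(-47\right) 0 = \left(\frac{1}{10} - 1\right) \left(-47\right) 0 = \left(- \frac{9}{10}\right) \left(-47\right) 0 = \frac{423}{10} \cdot 0 = 0$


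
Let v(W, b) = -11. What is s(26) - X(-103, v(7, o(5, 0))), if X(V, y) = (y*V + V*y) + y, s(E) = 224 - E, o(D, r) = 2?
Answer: -2057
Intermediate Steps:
X(V, y) = y + 2*V*y (X(V, y) = (V*y + V*y) + y = 2*V*y + y = y + 2*V*y)
s(26) - X(-103, v(7, o(5, 0))) = (224 - 1*26) - (-11)*(1 + 2*(-103)) = (224 - 26) - (-11)*(1 - 206) = 198 - (-11)*(-205) = 198 - 1*2255 = 198 - 2255 = -2057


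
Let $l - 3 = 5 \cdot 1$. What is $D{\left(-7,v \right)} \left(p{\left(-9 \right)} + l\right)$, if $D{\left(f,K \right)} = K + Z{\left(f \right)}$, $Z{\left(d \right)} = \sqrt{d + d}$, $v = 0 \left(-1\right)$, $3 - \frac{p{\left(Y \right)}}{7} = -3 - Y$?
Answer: $- 13 i \sqrt{14} \approx - 48.642 i$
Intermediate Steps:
$p{\left(Y \right)} = 42 + 7 Y$ ($p{\left(Y \right)} = 21 - 7 \left(-3 - Y\right) = 21 + \left(21 + 7 Y\right) = 42 + 7 Y$)
$v = 0$
$Z{\left(d \right)} = \sqrt{2} \sqrt{d}$ ($Z{\left(d \right)} = \sqrt{2 d} = \sqrt{2} \sqrt{d}$)
$l = 8$ ($l = 3 + 5 \cdot 1 = 3 + 5 = 8$)
$D{\left(f,K \right)} = K + \sqrt{2} \sqrt{f}$
$D{\left(-7,v \right)} \left(p{\left(-9 \right)} + l\right) = \left(0 + \sqrt{2} \sqrt{-7}\right) \left(\left(42 + 7 \left(-9\right)\right) + 8\right) = \left(0 + \sqrt{2} i \sqrt{7}\right) \left(\left(42 - 63\right) + 8\right) = \left(0 + i \sqrt{14}\right) \left(-21 + 8\right) = i \sqrt{14} \left(-13\right) = - 13 i \sqrt{14}$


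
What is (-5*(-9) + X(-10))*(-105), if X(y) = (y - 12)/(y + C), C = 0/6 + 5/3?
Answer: -25011/5 ≈ -5002.2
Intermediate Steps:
C = 5/3 (C = 0*(1/6) + 5*(1/3) = 0 + 5/3 = 5/3 ≈ 1.6667)
X(y) = (-12 + y)/(5/3 + y) (X(y) = (y - 12)/(y + 5/3) = (-12 + y)/(5/3 + y))
(-5*(-9) + X(-10))*(-105) = (-5*(-9) + 3*(-12 - 10)/(5 + 3*(-10)))*(-105) = (45 + 3*(-22)/(5 - 30))*(-105) = (45 + 3*(-22)/(-25))*(-105) = (45 + 3*(-1/25)*(-22))*(-105) = (45 + 66/25)*(-105) = (1191/25)*(-105) = -25011/5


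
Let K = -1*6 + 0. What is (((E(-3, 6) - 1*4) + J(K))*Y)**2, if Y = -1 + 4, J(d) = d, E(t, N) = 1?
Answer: 729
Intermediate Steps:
K = -6 (K = -6 + 0 = -6)
Y = 3
(((E(-3, 6) - 1*4) + J(K))*Y)**2 = (((1 - 1*4) - 6)*3)**2 = (((1 - 4) - 6)*3)**2 = ((-3 - 6)*3)**2 = (-9*3)**2 = (-27)**2 = 729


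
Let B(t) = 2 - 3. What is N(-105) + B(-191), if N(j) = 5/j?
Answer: -22/21 ≈ -1.0476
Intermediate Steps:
B(t) = -1
N(-105) + B(-191) = 5/(-105) - 1 = 5*(-1/105) - 1 = -1/21 - 1 = -22/21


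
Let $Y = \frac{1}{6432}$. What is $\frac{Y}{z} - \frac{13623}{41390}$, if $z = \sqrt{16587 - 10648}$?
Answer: $- \frac{13623}{41390} + \frac{\sqrt{5939}}{38199648} \approx -0.32914$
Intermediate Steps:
$Y = \frac{1}{6432} \approx 0.00015547$
$z = \sqrt{5939} \approx 77.065$
$\frac{Y}{z} - \frac{13623}{41390} = \frac{1}{6432 \sqrt{5939}} - \frac{13623}{41390} = \frac{\frac{1}{5939} \sqrt{5939}}{6432} - \frac{13623}{41390} = \frac{\sqrt{5939}}{38199648} - \frac{13623}{41390} = - \frac{13623}{41390} + \frac{\sqrt{5939}}{38199648}$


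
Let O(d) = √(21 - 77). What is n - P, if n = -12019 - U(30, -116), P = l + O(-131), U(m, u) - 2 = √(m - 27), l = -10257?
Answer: -1764 - √3 - 2*I*√14 ≈ -1765.7 - 7.4833*I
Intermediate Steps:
O(d) = 2*I*√14 (O(d) = √(-56) = 2*I*√14)
U(m, u) = 2 + √(-27 + m) (U(m, u) = 2 + √(m - 27) = 2 + √(-27 + m))
P = -10257 + 2*I*√14 ≈ -10257.0 + 7.4833*I
n = -12021 - √3 (n = -12019 - (2 + √(-27 + 30)) = -12019 - (2 + √3) = -12019 + (-2 - √3) = -12021 - √3 ≈ -12023.)
n - P = (-12021 - √3) - (-10257 + 2*I*√14) = (-12021 - √3) + (10257 - 2*I*√14) = -1764 - √3 - 2*I*√14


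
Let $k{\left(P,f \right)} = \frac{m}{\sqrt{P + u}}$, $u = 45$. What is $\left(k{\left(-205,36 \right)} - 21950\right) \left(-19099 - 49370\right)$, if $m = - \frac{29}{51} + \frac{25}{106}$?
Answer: $1502894550 - \frac{41058577 i \sqrt{10}}{72080} \approx 1.5029 \cdot 10^{9} - 1801.3 i$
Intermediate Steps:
$m = - \frac{1799}{5406}$ ($m = \left(-29\right) \frac{1}{51} + 25 \cdot \frac{1}{106} = - \frac{29}{51} + \frac{25}{106} = - \frac{1799}{5406} \approx -0.33278$)
$k{\left(P,f \right)} = - \frac{1799}{5406 \sqrt{45 + P}}$ ($k{\left(P,f \right)} = - \frac{1799}{5406 \sqrt{P + 45}} = - \frac{1799}{5406 \sqrt{45 + P}}$)
$\left(k{\left(-205,36 \right)} - 21950\right) \left(-19099 - 49370\right) = \left(- \frac{1799}{5406 \sqrt{45 - 205}} - 21950\right) \left(-19099 - 49370\right) = \left(- \frac{1799}{5406 \cdot 4 i \sqrt{10}} - 21950\right) \left(-68469\right) = \left(- \frac{1799 \left(- \frac{i \sqrt{10}}{40}\right)}{5406} - 21950\right) \left(-68469\right) = \left(\frac{1799 i \sqrt{10}}{216240} - 21950\right) \left(-68469\right) = \left(-21950 + \frac{1799 i \sqrt{10}}{216240}\right) \left(-68469\right) = 1502894550 - \frac{41058577 i \sqrt{10}}{72080}$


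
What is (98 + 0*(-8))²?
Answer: 9604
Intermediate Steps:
(98 + 0*(-8))² = (98 + 0)² = 98² = 9604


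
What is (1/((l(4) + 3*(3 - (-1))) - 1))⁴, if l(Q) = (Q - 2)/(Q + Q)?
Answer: 256/4100625 ≈ 6.2429e-5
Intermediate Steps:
l(Q) = (-2 + Q)/(2*Q) (l(Q) = (-2 + Q)/((2*Q)) = (-2 + Q)*(1/(2*Q)) = (-2 + Q)/(2*Q))
(1/((l(4) + 3*(3 - (-1))) - 1))⁴ = (1/(((½)*(-2 + 4)/4 + 3*(3 - (-1))) - 1))⁴ = (1/(((½)*(¼)*2 + 3*(3 - 1*(-1))) - 1))⁴ = (1/((¼ + 3*(3 + 1)) - 1))⁴ = (1/((¼ + 3*4) - 1))⁴ = (1/((¼ + 12) - 1))⁴ = (1/(49/4 - 1))⁴ = (1/(45/4))⁴ = (4/45)⁴ = 256/4100625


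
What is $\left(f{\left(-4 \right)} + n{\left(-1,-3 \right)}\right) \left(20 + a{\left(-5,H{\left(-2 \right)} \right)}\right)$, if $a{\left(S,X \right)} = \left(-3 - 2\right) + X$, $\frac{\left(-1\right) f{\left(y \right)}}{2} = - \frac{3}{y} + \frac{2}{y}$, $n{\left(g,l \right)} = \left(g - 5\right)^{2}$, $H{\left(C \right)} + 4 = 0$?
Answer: $\frac{781}{2} \approx 390.5$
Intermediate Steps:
$H{\left(C \right)} = -4$ ($H{\left(C \right)} = -4 + 0 = -4$)
$n{\left(g,l \right)} = \left(-5 + g\right)^{2}$
$f{\left(y \right)} = \frac{2}{y}$ ($f{\left(y \right)} = - 2 \left(- \frac{3}{y} + \frac{2}{y}\right) = - 2 \left(- \frac{1}{y}\right) = \frac{2}{y}$)
$a{\left(S,X \right)} = -5 + X$
$\left(f{\left(-4 \right)} + n{\left(-1,-3 \right)}\right) \left(20 + a{\left(-5,H{\left(-2 \right)} \right)}\right) = \left(\frac{2}{-4} + \left(-5 - 1\right)^{2}\right) \left(20 - 9\right) = \left(2 \left(- \frac{1}{4}\right) + \left(-6\right)^{2}\right) \left(20 - 9\right) = \left(- \frac{1}{2} + 36\right) 11 = \frac{71}{2} \cdot 11 = \frac{781}{2}$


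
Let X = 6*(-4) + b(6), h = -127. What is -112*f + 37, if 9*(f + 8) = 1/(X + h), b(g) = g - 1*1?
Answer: 613037/657 ≈ 933.08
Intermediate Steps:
b(g) = -1 + g (b(g) = g - 1 = -1 + g)
X = -19 (X = 6*(-4) + (-1 + 6) = -24 + 5 = -19)
f = -10513/1314 (f = -8 + 1/(9*(-19 - 127)) = -8 + (⅑)/(-146) = -8 + (⅑)*(-1/146) = -8 - 1/1314 = -10513/1314 ≈ -8.0008)
-112*f + 37 = -112*(-10513/1314) + 37 = 588728/657 + 37 = 613037/657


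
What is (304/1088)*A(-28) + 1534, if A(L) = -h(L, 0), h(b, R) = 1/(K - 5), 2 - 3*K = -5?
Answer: 834553/544 ≈ 1534.1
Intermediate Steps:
K = 7/3 (K = 2/3 - 1/3*(-5) = 2/3 + 5/3 = 7/3 ≈ 2.3333)
h(b, R) = -3/8 (h(b, R) = 1/(7/3 - 5) = 1/(-8/3) = -3/8)
A(L) = 3/8 (A(L) = -1*(-3/8) = 3/8)
(304/1088)*A(-28) + 1534 = (304/1088)*(3/8) + 1534 = (304*(1/1088))*(3/8) + 1534 = (19/68)*(3/8) + 1534 = 57/544 + 1534 = 834553/544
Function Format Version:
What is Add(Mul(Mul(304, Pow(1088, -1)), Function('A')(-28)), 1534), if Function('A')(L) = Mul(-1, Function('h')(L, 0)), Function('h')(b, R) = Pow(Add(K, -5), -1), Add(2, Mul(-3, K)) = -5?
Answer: Rational(834553, 544) ≈ 1534.1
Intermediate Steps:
K = Rational(7, 3) (K = Add(Rational(2, 3), Mul(Rational(-1, 3), -5)) = Add(Rational(2, 3), Rational(5, 3)) = Rational(7, 3) ≈ 2.3333)
Function('h')(b, R) = Rational(-3, 8) (Function('h')(b, R) = Pow(Add(Rational(7, 3), -5), -1) = Pow(Rational(-8, 3), -1) = Rational(-3, 8))
Function('A')(L) = Rational(3, 8) (Function('A')(L) = Mul(-1, Rational(-3, 8)) = Rational(3, 8))
Add(Mul(Mul(304, Pow(1088, -1)), Function('A')(-28)), 1534) = Add(Mul(Mul(304, Pow(1088, -1)), Rational(3, 8)), 1534) = Add(Mul(Mul(304, Rational(1, 1088)), Rational(3, 8)), 1534) = Add(Mul(Rational(19, 68), Rational(3, 8)), 1534) = Add(Rational(57, 544), 1534) = Rational(834553, 544)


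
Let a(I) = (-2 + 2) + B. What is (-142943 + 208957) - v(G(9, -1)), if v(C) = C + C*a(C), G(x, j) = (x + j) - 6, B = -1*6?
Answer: 66024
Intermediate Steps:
B = -6
a(I) = -6 (a(I) = (-2 + 2) - 6 = 0 - 6 = -6)
G(x, j) = -6 + j + x (G(x, j) = (j + x) - 6 = -6 + j + x)
v(C) = -5*C (v(C) = C + C*(-6) = C - 6*C = -5*C)
(-142943 + 208957) - v(G(9, -1)) = (-142943 + 208957) - (-5)*(-6 - 1 + 9) = 66014 - (-5)*2 = 66014 - 1*(-10) = 66014 + 10 = 66024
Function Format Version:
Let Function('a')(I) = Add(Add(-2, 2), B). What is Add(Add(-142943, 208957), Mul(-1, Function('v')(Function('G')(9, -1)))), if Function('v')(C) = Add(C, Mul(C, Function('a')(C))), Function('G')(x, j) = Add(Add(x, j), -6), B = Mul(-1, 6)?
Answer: 66024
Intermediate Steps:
B = -6
Function('a')(I) = -6 (Function('a')(I) = Add(Add(-2, 2), -6) = Add(0, -6) = -6)
Function('G')(x, j) = Add(-6, j, x) (Function('G')(x, j) = Add(Add(j, x), -6) = Add(-6, j, x))
Function('v')(C) = Mul(-5, C) (Function('v')(C) = Add(C, Mul(C, -6)) = Add(C, Mul(-6, C)) = Mul(-5, C))
Add(Add(-142943, 208957), Mul(-1, Function('v')(Function('G')(9, -1)))) = Add(Add(-142943, 208957), Mul(-1, Mul(-5, Add(-6, -1, 9)))) = Add(66014, Mul(-1, Mul(-5, 2))) = Add(66014, Mul(-1, -10)) = Add(66014, 10) = 66024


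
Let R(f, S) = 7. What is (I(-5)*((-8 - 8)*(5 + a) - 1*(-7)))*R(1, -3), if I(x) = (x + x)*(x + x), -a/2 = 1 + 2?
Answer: 16100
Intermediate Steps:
a = -6 (a = -2*(1 + 2) = -2*3 = -6)
I(x) = 4*x² (I(x) = (2*x)*(2*x) = 4*x²)
(I(-5)*((-8 - 8)*(5 + a) - 1*(-7)))*R(1, -3) = ((4*(-5)²)*((-8 - 8)*(5 - 6) - 1*(-7)))*7 = ((4*25)*(-16*(-1) + 7))*7 = (100*(16 + 7))*7 = (100*23)*7 = 2300*7 = 16100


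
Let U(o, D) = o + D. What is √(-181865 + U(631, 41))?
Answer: I*√181193 ≈ 425.67*I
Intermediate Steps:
U(o, D) = D + o
√(-181865 + U(631, 41)) = √(-181865 + (41 + 631)) = √(-181865 + 672) = √(-181193) = I*√181193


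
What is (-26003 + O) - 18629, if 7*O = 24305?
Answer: -288119/7 ≈ -41160.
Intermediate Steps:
O = 24305/7 (O = (⅐)*24305 = 24305/7 ≈ 3472.1)
(-26003 + O) - 18629 = (-26003 + 24305/7) - 18629 = -157716/7 - 18629 = -288119/7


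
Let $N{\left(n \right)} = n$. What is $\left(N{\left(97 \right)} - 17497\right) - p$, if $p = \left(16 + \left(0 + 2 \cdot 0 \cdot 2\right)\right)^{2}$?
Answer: $-17656$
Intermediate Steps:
$p = 256$ ($p = \left(16 + \left(0 + 0 \cdot 2\right)\right)^{2} = \left(16 + \left(0 + 0\right)\right)^{2} = \left(16 + 0\right)^{2} = 16^{2} = 256$)
$\left(N{\left(97 \right)} - 17497\right) - p = \left(97 - 17497\right) - 256 = -17400 - 256 = -17656$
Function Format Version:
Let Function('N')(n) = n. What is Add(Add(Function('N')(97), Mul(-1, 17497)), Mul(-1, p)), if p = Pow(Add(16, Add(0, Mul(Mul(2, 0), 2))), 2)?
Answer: -17656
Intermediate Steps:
p = 256 (p = Pow(Add(16, Add(0, Mul(0, 2))), 2) = Pow(Add(16, Add(0, 0)), 2) = Pow(Add(16, 0), 2) = Pow(16, 2) = 256)
Add(Add(Function('N')(97), Mul(-1, 17497)), Mul(-1, p)) = Add(Add(97, Mul(-1, 17497)), Mul(-1, 256)) = Add(Add(97, -17497), -256) = Add(-17400, -256) = -17656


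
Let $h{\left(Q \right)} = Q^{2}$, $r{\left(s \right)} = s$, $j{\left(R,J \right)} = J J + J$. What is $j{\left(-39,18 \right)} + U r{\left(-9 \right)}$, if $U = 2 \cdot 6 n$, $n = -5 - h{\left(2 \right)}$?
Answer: $1314$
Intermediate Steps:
$j{\left(R,J \right)} = J + J^{2}$ ($j{\left(R,J \right)} = J^{2} + J = J + J^{2}$)
$n = -9$ ($n = -5 - 2^{2} = -5 - 4 = -9$)
$U = -108$ ($U = 2 \cdot 6 \left(-9\right) = 12 \left(-9\right) = -108$)
$j{\left(-39,18 \right)} + U r{\left(-9 \right)} = 18 \left(1 + 18\right) - -972 = 18 \cdot 19 + 972 = 342 + 972 = 1314$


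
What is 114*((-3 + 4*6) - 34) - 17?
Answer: -1499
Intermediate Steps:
114*((-3 + 4*6) - 34) - 17 = 114*((-3 + 24) - 34) - 17 = 114*(21 - 34) - 17 = 114*(-13) - 17 = -1482 - 17 = -1499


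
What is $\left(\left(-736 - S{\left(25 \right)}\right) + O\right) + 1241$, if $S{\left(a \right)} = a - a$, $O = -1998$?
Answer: $-1493$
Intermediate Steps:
$S{\left(a \right)} = 0$
$\left(\left(-736 - S{\left(25 \right)}\right) + O\right) + 1241 = \left(\left(-736 - 0\right) - 1998\right) + 1241 = \left(\left(-736 + 0\right) - 1998\right) + 1241 = \left(-736 - 1998\right) + 1241 = -2734 + 1241 = -1493$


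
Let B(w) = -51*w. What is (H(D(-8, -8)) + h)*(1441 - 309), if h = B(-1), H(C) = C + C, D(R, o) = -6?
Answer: 44148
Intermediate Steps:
H(C) = 2*C
h = 51 (h = -51*(-1) = 51)
(H(D(-8, -8)) + h)*(1441 - 309) = (2*(-6) + 51)*(1441 - 309) = (-12 + 51)*1132 = 39*1132 = 44148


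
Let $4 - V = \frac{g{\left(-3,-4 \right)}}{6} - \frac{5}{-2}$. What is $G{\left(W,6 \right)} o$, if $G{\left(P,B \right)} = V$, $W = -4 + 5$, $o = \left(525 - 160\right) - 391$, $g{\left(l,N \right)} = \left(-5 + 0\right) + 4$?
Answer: $- \frac{130}{3} \approx -43.333$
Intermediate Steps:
$g{\left(l,N \right)} = -1$ ($g{\left(l,N \right)} = -5 + 4 = -1$)
$V = \frac{5}{3}$ ($V = 4 - \left(- \frac{1}{6} - \frac{5}{-2}\right) = 4 - \left(\left(-1\right) \frac{1}{6} - - \frac{5}{2}\right) = 4 - \left(- \frac{1}{6} + \frac{5}{2}\right) = 4 - \frac{7}{3} = \frac{5}{3} \approx 1.6667$)
$o = -26$ ($o = 365 - 391 = -26$)
$W = 1$
$G{\left(P,B \right)} = \frac{5}{3}$
$G{\left(W,6 \right)} o = \frac{5}{3} \left(-26\right) = - \frac{130}{3}$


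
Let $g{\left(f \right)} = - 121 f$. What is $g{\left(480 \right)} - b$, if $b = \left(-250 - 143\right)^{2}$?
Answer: $-212529$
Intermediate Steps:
$b = 154449$ ($b = \left(-393\right)^{2} = 154449$)
$g{\left(480 \right)} - b = \left(-121\right) 480 - 154449 = -58080 - 154449 = -212529$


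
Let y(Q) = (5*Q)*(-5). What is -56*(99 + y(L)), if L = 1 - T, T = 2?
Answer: -6944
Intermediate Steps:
L = -1 (L = 1 - 1*2 = 1 - 2 = -1)
y(Q) = -25*Q
-56*(99 + y(L)) = -56*(99 - 25*(-1)) = -56*(99 + 25) = -56*124 = -6944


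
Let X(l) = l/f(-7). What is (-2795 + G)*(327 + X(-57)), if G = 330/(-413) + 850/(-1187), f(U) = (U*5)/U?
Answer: -432668160618/490231 ≈ -8.8258e+5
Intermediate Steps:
f(U) = 5 (f(U) = (5*U)/U = 5)
X(l) = l/5
G = -742760/490231 (G = 330*(-1/413) + 850*(-1/1187) = -330/413 - 850/1187 = -742760/490231 ≈ -1.5151)
(-2795 + G)*(327 + X(-57)) = (-2795 - 742760/490231)*(327 + (⅕)*(-57)) = -1370938405*(327 - 57/5)/490231 = -1370938405/490231*1578/5 = -432668160618/490231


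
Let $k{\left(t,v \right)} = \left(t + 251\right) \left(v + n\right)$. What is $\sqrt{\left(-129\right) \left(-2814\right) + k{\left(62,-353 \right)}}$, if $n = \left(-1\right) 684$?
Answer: $5 \sqrt{1537} \approx 196.02$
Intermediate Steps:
$n = -684$
$k{\left(t,v \right)} = \left(-684 + v\right) \left(251 + t\right)$ ($k{\left(t,v \right)} = \left(t + 251\right) \left(v - 684\right) = \left(251 + t\right) \left(-684 + v\right) = \left(-684 + v\right) \left(251 + t\right)$)
$\sqrt{\left(-129\right) \left(-2814\right) + k{\left(62,-353 \right)}} = \sqrt{\left(-129\right) \left(-2814\right) + \left(-171684 - 42408 + 251 \left(-353\right) + 62 \left(-353\right)\right)} = \sqrt{363006 - 324581} = \sqrt{38425} = 5 \sqrt{1537}$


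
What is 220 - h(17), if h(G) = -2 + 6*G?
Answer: 120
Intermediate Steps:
220 - h(17) = 220 - (-2 + 6*17) = 220 - (-2 + 102) = 220 - 1*100 = 220 - 100 = 120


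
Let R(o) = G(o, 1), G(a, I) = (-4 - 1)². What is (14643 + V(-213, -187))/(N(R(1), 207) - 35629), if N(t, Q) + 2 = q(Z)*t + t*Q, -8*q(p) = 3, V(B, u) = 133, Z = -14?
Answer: -118208/243723 ≈ -0.48501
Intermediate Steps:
q(p) = -3/8 (q(p) = -⅛*3 = -3/8)
G(a, I) = 25 (G(a, I) = (-5)² = 25)
R(o) = 25
N(t, Q) = -2 - 3*t/8 + Q*t (N(t, Q) = -2 + (-3*t/8 + t*Q) = -2 + (-3*t/8 + Q*t) = -2 - 3*t/8 + Q*t)
(14643 + V(-213, -187))/(N(R(1), 207) - 35629) = (14643 + 133)/((-2 - 3/8*25 + 207*25) - 35629) = 14776/((-2 - 75/8 + 5175) - 35629) = 14776/(41309/8 - 35629) = 14776/(-243723/8) = 14776*(-8/243723) = -118208/243723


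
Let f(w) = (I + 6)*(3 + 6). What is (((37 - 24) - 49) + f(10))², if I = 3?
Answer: 2025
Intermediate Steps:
f(w) = 81 (f(w) = (3 + 6)*(3 + 6) = 9*9 = 81)
(((37 - 24) - 49) + f(10))² = (((37 - 24) - 49) + 81)² = ((13 - 49) + 81)² = (-36 + 81)² = 45² = 2025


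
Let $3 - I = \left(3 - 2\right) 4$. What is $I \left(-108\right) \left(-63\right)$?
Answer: $-6804$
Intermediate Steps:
$I = -1$ ($I = 3 - \left(3 - 2\right) 4 = 3 - 1 \cdot 4 = 3 - 4 = -1$)
$I \left(-108\right) \left(-63\right) = \left(-1\right) \left(-108\right) \left(-63\right) = 108 \left(-63\right) = -6804$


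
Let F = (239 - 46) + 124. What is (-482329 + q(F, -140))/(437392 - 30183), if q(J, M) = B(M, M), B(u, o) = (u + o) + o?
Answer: -482749/407209 ≈ -1.1855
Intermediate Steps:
F = 317 (F = 193 + 124 = 317)
B(u, o) = u + 2*o (B(u, o) = (o + u) + o = u + 2*o)
q(J, M) = 3*M (q(J, M) = M + 2*M = 3*M)
(-482329 + q(F, -140))/(437392 - 30183) = (-482329 + 3*(-140))/(437392 - 30183) = (-482329 - 420)/407209 = -482749*1/407209 = -482749/407209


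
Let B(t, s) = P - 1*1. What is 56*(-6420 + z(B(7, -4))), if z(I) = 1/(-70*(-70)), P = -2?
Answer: -62915998/175 ≈ -3.5952e+5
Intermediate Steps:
B(t, s) = -3 (B(t, s) = -2 - 1*1 = -2 - 1 = -3)
z(I) = 1/4900 (z(I) = -1/70*(-1/70) = 1/4900)
56*(-6420 + z(B(7, -4))) = 56*(-6420 + 1/4900) = 56*(-31457999/4900) = -62915998/175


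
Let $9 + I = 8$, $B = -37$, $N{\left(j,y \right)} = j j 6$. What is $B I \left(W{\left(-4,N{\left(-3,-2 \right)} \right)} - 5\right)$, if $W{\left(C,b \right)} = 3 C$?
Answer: $-629$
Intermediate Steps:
$N{\left(j,y \right)} = 6 j^{2}$ ($N{\left(j,y \right)} = j^{2} \cdot 6 = 6 j^{2}$)
$I = -1$ ($I = -9 + 8 = -1$)
$B I \left(W{\left(-4,N{\left(-3,-2 \right)} \right)} - 5\right) = - 37 \left(- (3 \left(-4\right) - 5)\right) = - 37 \left(- (-12 - 5)\right) = - 37 \left(\left(-1\right) \left(-17\right)\right) = \left(-37\right) 17 = -629$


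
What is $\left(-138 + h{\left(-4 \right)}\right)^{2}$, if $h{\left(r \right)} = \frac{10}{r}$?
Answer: $\frac{78961}{4} \approx 19740.0$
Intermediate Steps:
$\left(-138 + h{\left(-4 \right)}\right)^{2} = \left(-138 + \frac{10}{-4}\right)^{2} = \left(-138 + 10 \left(- \frac{1}{4}\right)\right)^{2} = \left(-138 - \frac{5}{2}\right)^{2} = \left(- \frac{281}{2}\right)^{2} = \frac{78961}{4}$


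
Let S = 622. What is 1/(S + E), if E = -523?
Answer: 1/99 ≈ 0.010101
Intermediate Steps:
1/(S + E) = 1/(622 - 523) = 1/99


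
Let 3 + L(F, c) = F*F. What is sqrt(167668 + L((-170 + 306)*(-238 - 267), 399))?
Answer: sqrt(4717110065) ≈ 68681.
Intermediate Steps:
L(F, c) = -3 + F**2 (L(F, c) = -3 + F*F = -3 + F**2)
sqrt(167668 + L((-170 + 306)*(-238 - 267), 399)) = sqrt(167668 + (-3 + ((-170 + 306)*(-238 - 267))**2)) = sqrt(167668 + (-3 + (136*(-505))**2)) = sqrt(167668 + (-3 + (-68680)**2)) = sqrt(167668 + (-3 + 4716942400)) = sqrt(167668 + 4716942397) = sqrt(4717110065)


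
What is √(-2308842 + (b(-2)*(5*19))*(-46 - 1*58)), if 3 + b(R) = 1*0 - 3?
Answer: I*√2249562 ≈ 1499.9*I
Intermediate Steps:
b(R) = -6 (b(R) = -3 + (1*0 - 3) = -3 + (0 - 3) = -3 - 3 = -6)
√(-2308842 + (b(-2)*(5*19))*(-46 - 1*58)) = √(-2308842 + (-30*19)*(-46 - 1*58)) = √(-2308842 + (-6*95)*(-46 - 58)) = √(-2308842 - 570*(-104)) = √(-2308842 + 59280) = √(-2249562) = I*√2249562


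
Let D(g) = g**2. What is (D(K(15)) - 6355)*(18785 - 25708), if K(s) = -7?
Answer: 43656438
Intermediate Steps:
(D(K(15)) - 6355)*(18785 - 25708) = ((-7)**2 - 6355)*(18785 - 25708) = (49 - 6355)*(-6923) = -6306*(-6923) = 43656438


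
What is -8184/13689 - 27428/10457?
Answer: -153680660/47715291 ≈ -3.2208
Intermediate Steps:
-8184/13689 - 27428/10457 = -8184*1/13689 - 27428*1/10457 = -2728/4563 - 27428/10457 = -153680660/47715291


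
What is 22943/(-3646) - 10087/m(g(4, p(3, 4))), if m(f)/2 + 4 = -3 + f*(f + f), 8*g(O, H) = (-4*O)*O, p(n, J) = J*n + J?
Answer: -962032/20053 ≈ -47.974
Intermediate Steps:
p(n, J) = J + J*n
g(O, H) = -O²/2 (g(O, H) = ((-4*O)*O)/8 = (-4*O²)/8 = -O²/2)
m(f) = -14 + 4*f² (m(f) = -8 + 2*(-3 + f*(f + f)) = -8 + 2*(-3 + f*(2*f)) = -8 + 2*(-3 + 2*f²) = -8 + (-6 + 4*f²) = -14 + 4*f²)
22943/(-3646) - 10087/m(g(4, p(3, 4))) = 22943/(-3646) - 10087/(-14 + 4*(-½*4²)²) = 22943*(-1/3646) - 10087/(-14 + 4*(-½*16)²) = -22943/3646 - 10087/(-14 + 4*(-8)²) = -22943/3646 - 10087/(-14 + 4*64) = -22943/3646 - 10087/(-14 + 256) = -22943/3646 - 10087/242 = -22943/3646 - 10087*1/242 = -22943/3646 - 917/22 = -962032/20053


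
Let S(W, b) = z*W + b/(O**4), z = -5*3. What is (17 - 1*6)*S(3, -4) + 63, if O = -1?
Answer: -476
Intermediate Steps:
z = -15
S(W, b) = b - 15*W (S(W, b) = -15*W + b/((-1)**4) = -15*W + b/1 = -15*W + 1*b = -15*W + b = b - 15*W)
(17 - 1*6)*S(3, -4) + 63 = (17 - 1*6)*(-4 - 15*3) + 63 = (17 - 6)*(-4 - 45) + 63 = 11*(-49) + 63 = -539 + 63 = -476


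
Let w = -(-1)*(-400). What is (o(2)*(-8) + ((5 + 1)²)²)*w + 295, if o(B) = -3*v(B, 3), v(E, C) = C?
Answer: -546905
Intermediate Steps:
o(B) = -9 (o(B) = -3*3 = -9)
w = -400 (w = -1*400 = -400)
(o(2)*(-8) + ((5 + 1)²)²)*w + 295 = (-9*(-8) + ((5 + 1)²)²)*(-400) + 295 = (72 + (6²)²)*(-400) + 295 = (72 + 36²)*(-400) + 295 = (72 + 1296)*(-400) + 295 = 1368*(-400) + 295 = -547200 + 295 = -546905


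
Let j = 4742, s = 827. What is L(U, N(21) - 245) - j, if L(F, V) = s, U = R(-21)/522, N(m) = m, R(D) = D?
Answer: -3915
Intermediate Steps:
U = -7/174 (U = -21/522 = -21*1/522 = -7/174 ≈ -0.040230)
L(F, V) = 827
L(U, N(21) - 245) - j = 827 - 1*4742 = 827 - 4742 = -3915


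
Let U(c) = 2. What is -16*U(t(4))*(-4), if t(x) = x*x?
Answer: 128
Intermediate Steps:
t(x) = x²
-16*U(t(4))*(-4) = -16*2*(-4) = -32*(-4) = 128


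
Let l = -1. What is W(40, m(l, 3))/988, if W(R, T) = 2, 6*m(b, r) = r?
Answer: 1/494 ≈ 0.0020243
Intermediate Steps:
m(b, r) = r/6
W(40, m(l, 3))/988 = 2/988 = 2*(1/988) = 1/494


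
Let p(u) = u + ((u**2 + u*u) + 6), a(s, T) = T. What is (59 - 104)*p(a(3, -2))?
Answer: -540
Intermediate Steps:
p(u) = 6 + u + 2*u**2 (p(u) = u + ((u**2 + u**2) + 6) = u + (2*u**2 + 6) = u + (6 + 2*u**2) = 6 + u + 2*u**2)
(59 - 104)*p(a(3, -2)) = (59 - 104)*(6 - 2 + 2*(-2)**2) = -45*(6 - 2 + 2*4) = -45*(6 - 2 + 8) = -45*12 = -540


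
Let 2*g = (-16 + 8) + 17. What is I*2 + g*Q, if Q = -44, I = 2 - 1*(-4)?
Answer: -186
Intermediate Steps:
I = 6 (I = 2 + 4 = 6)
g = 9/2 (g = ((-16 + 8) + 17)/2 = (-8 + 17)/2 = (½)*9 = 9/2 ≈ 4.5000)
I*2 + g*Q = 6*2 + (9/2)*(-44) = 12 - 198 = -186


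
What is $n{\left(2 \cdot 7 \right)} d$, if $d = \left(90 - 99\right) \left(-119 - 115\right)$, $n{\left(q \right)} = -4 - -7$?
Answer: $6318$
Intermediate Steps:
$n{\left(q \right)} = 3$ ($n{\left(q \right)} = -4 + 7 = 3$)
$d = 2106$ ($d = \left(-9\right) \left(-234\right) = 2106$)
$n{\left(2 \cdot 7 \right)} d = 3 \cdot 2106 = 6318$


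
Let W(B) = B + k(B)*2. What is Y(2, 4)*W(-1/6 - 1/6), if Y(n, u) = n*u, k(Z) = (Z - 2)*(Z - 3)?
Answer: 1096/9 ≈ 121.78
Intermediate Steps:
k(Z) = (-3 + Z)*(-2 + Z) (k(Z) = (-2 + Z)*(-3 + Z) = (-3 + Z)*(-2 + Z))
W(B) = 12 - 9*B + 2*B² (W(B) = B + (6 + B² - 5*B)*2 = B + (12 - 10*B + 2*B²) = 12 - 9*B + 2*B²)
Y(2, 4)*W(-1/6 - 1/6) = (2*4)*(12 - 9*(-1/6 - 1/6) + 2*(-1/6 - 1/6)²) = 8*(12 - 9*(-1*⅙ - 1*⅙) + 2*(-1*⅙ - 1*⅙)²) = 8*(12 - 9*(-⅙ - ⅙) + 2*(-⅙ - ⅙)²) = 8*(12 - 9*(-⅓) + 2*(-⅓)²) = 8*(12 + 3 + 2*(⅑)) = 8*(12 + 3 + 2/9) = 8*(137/9) = 1096/9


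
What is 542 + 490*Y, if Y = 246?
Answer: 121082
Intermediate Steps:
542 + 490*Y = 542 + 490*246 = 542 + 120540 = 121082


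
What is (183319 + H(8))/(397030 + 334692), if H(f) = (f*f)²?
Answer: 187415/731722 ≈ 0.25613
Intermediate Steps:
H(f) = f⁴ (H(f) = (f²)² = f⁴)
(183319 + H(8))/(397030 + 334692) = (183319 + 8⁴)/(397030 + 334692) = (183319 + 4096)/731722 = 187415*(1/731722) = 187415/731722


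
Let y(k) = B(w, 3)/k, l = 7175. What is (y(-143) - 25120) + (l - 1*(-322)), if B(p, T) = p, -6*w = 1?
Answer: -15120533/858 ≈ -17623.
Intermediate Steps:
w = -⅙ (w = -⅙*1 = -⅙ ≈ -0.16667)
y(k) = -1/(6*k)
(y(-143) - 25120) + (l - 1*(-322)) = (-⅙/(-143) - 25120) + (7175 - 1*(-322)) = (-⅙*(-1/143) - 25120) + (7175 + 322) = (1/858 - 25120) + 7497 = -21552959/858 + 7497 = -15120533/858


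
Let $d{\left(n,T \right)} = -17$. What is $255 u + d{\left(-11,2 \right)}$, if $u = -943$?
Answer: $-240482$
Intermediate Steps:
$255 u + d{\left(-11,2 \right)} = 255 \left(-943\right) - 17 = -240465 - 17 = -240482$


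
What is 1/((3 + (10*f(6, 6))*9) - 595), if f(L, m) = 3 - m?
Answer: -1/862 ≈ -0.0011601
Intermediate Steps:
1/((3 + (10*f(6, 6))*9) - 595) = 1/((3 + (10*(3 - 1*6))*9) - 595) = 1/((3 + (10*(3 - 6))*9) - 595) = 1/((3 + (10*(-3))*9) - 595) = 1/((3 - 30*9) - 595) = 1/((3 - 270) - 595) = 1/(-267 - 595) = 1/(-862) = -1/862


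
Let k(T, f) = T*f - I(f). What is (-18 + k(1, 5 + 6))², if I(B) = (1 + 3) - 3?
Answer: 64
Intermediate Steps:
I(B) = 1 (I(B) = 4 - 3 = 1)
k(T, f) = -1 + T*f (k(T, f) = T*f - 1*1 = T*f - 1 = -1 + T*f)
(-18 + k(1, 5 + 6))² = (-18 + (-1 + 1*(5 + 6)))² = (-18 + (-1 + 1*11))² = (-18 + (-1 + 11))² = (-18 + 10)² = (-8)² = 64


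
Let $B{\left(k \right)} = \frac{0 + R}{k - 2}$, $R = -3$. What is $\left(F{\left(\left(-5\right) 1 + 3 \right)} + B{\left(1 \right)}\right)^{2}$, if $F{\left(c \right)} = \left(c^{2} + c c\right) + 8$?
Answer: $361$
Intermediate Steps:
$B{\left(k \right)} = - \frac{3}{-2 + k}$ ($B{\left(k \right)} = \frac{0 - 3}{k - 2} = - \frac{3}{-2 + k}$)
$F{\left(c \right)} = 8 + 2 c^{2}$ ($F{\left(c \right)} = \left(c^{2} + c^{2}\right) + 8 = 2 c^{2} + 8 = 8 + 2 c^{2}$)
$\left(F{\left(\left(-5\right) 1 + 3 \right)} + B{\left(1 \right)}\right)^{2} = \left(\left(8 + 2 \left(\left(-5\right) 1 + 3\right)^{2}\right) - \frac{3}{-2 + 1}\right)^{2} = \left(\left(8 + 2 \left(-5 + 3\right)^{2}\right) - \frac{3}{-1}\right)^{2} = \left(\left(8 + 2 \left(-2\right)^{2}\right) - -3\right)^{2} = \left(\left(8 + 2 \cdot 4\right) + 3\right)^{2} = \left(\left(8 + 8\right) + 3\right)^{2} = \left(16 + 3\right)^{2} = 19^{2} = 361$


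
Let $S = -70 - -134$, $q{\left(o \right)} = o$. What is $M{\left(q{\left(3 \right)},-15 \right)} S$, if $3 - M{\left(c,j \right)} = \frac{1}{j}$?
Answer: $\frac{2944}{15} \approx 196.27$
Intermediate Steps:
$M{\left(c,j \right)} = 3 - \frac{1}{j}$
$S = 64$ ($S = -70 + 134 = 64$)
$M{\left(q{\left(3 \right)},-15 \right)} S = \left(3 - \frac{1}{-15}\right) 64 = \left(3 - - \frac{1}{15}\right) 64 = \left(3 + \frac{1}{15}\right) 64 = \frac{46}{15} \cdot 64 = \frac{2944}{15}$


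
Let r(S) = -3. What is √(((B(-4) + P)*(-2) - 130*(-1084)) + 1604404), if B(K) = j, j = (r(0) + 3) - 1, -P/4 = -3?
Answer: √1745302 ≈ 1321.1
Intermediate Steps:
P = 12 (P = -4*(-3) = 12)
j = -1 (j = (-3 + 3) - 1 = 0 - 1 = -1)
B(K) = -1
√(((B(-4) + P)*(-2) - 130*(-1084)) + 1604404) = √(((-1 + 12)*(-2) - 130*(-1084)) + 1604404) = √((11*(-2) + 140920) + 1604404) = √((-22 + 140920) + 1604404) = √(140898 + 1604404) = √1745302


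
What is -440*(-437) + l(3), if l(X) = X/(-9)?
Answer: 576839/3 ≈ 1.9228e+5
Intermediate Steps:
l(X) = -X/9 (l(X) = X*(-⅑) = -X/9)
-440*(-437) + l(3) = -440*(-437) - ⅑*3 = 192280 - ⅓ = 576839/3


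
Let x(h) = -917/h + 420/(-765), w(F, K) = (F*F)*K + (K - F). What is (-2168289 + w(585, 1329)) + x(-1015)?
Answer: 3347342907221/7395 ≈ 4.5265e+8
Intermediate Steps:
w(F, K) = K - F + K*F² (w(F, K) = F²*K + (K - F) = K*F² + (K - F) = K - F + K*F²)
x(h) = -28/51 - 917/h (x(h) = -917/h + 420*(-1/765) = -917/h - 28/51 = -28/51 - 917/h)
(-2168289 + w(585, 1329)) + x(-1015) = (-2168289 + (1329 - 1*585 + 1329*585²)) + (-28/51 - 917/(-1015)) = (-2168289 + (1329 - 585 + 1329*342225)) + (-28/51 - 917*(-1/1015)) = (-2168289 + (1329 - 585 + 454817025)) + (-28/51 + 131/145) = (-2168289 + 454817769) + 2621/7395 = 452649480 + 2621/7395 = 3347342907221/7395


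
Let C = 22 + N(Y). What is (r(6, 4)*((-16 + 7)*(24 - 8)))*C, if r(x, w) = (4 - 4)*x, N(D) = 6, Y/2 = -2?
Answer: 0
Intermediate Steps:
Y = -4 (Y = 2*(-2) = -4)
r(x, w) = 0 (r(x, w) = 0*x = 0)
C = 28 (C = 22 + 6 = 28)
(r(6, 4)*((-16 + 7)*(24 - 8)))*C = (0*((-16 + 7)*(24 - 8)))*28 = (0*(-9*16))*28 = (0*(-144))*28 = 0*28 = 0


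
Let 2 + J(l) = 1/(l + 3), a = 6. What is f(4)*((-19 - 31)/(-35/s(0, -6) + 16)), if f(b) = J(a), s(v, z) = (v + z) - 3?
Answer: 850/179 ≈ 4.7486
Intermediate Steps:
J(l) = -2 + 1/(3 + l) (J(l) = -2 + 1/(l + 3) = -2 + 1/(3 + l))
s(v, z) = -3 + v + z
f(b) = -17/9 (f(b) = (-5 - 2*6)/(3 + 6) = (-5 - 12)/9 = (1/9)*(-17) = -17/9)
f(4)*((-19 - 31)/(-35/s(0, -6) + 16)) = -17*(-19 - 31)/(9*(-35/(-3 + 0 - 6) + 16)) = -(-850)/(9*(-35/(-9) + 16)) = -(-850)/(9*(-35*(-1/9) + 16)) = -(-850)/(9*(35/9 + 16)) = -(-850)/(9*179/9) = -(-850)*9/(9*179) = -17/9*(-450/179) = 850/179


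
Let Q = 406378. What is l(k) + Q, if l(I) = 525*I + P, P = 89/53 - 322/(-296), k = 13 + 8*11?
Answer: 3603578837/7844 ≈ 4.5941e+5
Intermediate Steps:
k = 101 (k = 13 + 88 = 101)
P = 21705/7844 (P = 89*(1/53) - 322*(-1/296) = 89/53 + 161/148 = 21705/7844 ≈ 2.7671)
l(I) = 21705/7844 + 525*I (l(I) = 525*I + 21705/7844 = 21705/7844 + 525*I)
l(k) + Q = (21705/7844 + 525*101) + 406378 = (21705/7844 + 53025) + 406378 = 415949805/7844 + 406378 = 3603578837/7844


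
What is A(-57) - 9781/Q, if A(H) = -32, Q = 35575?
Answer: -1148181/35575 ≈ -32.275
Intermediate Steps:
A(-57) - 9781/Q = -32 - 9781/35575 = -1148181/35575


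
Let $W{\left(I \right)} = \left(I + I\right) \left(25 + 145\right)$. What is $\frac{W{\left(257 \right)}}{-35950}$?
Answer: $- \frac{8738}{3595} \approx -2.4306$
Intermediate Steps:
$W{\left(I \right)} = 340 I$ ($W{\left(I \right)} = 2 I 170 = 340 I$)
$\frac{W{\left(257 \right)}}{-35950} = \frac{340 \cdot 257}{-35950} = 87380 \left(- \frac{1}{35950}\right) = - \frac{8738}{3595}$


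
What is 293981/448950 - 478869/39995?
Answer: -40646093491/3591151050 ≈ -11.318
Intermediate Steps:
293981/448950 - 478869/39995 = -40646093491/3591151050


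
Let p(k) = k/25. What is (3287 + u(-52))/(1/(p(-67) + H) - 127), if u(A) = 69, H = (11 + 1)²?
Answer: -5928374/224333 ≈ -26.427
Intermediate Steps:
p(k) = k/25 (p(k) = k*(1/25) = k/25)
H = 144 (H = 12² = 144)
(3287 + u(-52))/(1/(p(-67) + H) - 127) = (3287 + 69)/(1/((1/25)*(-67) + 144) - 127) = 3356/(1/(-67/25 + 144) - 127) = 3356/(1/(3533/25) - 127) = 3356/(25/3533 - 127) = 3356/(-448666/3533) = 3356*(-3533/448666) = -5928374/224333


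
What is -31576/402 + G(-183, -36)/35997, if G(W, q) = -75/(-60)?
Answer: -757760513/9647196 ≈ -78.547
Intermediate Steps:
G(W, q) = 5/4 (G(W, q) = -75*(-1/60) = 5/4)
-31576/402 + G(-183, -36)/35997 = -31576/402 + (5/4)/35997 = -31576*1/402 + (5/4)*(1/35997) = -15788/201 + 5/143988 = -757760513/9647196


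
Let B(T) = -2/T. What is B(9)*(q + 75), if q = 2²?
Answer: -158/9 ≈ -17.556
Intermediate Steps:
q = 4
B(9)*(q + 75) = (-2/9)*(4 + 75) = -2*⅑*79 = -2/9*79 = -158/9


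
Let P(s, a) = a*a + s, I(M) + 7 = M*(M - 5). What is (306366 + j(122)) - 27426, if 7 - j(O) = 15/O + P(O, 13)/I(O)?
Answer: 485527646071/1740574 ≈ 2.7895e+5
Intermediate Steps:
I(M) = -7 + M*(-5 + M) (I(M) = -7 + M*(M - 5) = -7 + M*(-5 + M))
P(s, a) = s + a² (P(s, a) = a² + s = s + a²)
j(O) = 7 - 15/O - (169 + O)/(-7 + O² - 5*O) (j(O) = 7 - (15/O + (O + 13²)/(-7 + O² - 5*O)) = 7 - (15/O + (O + 169)/(-7 + O² - 5*O)) = 7 - (15/O + (169 + O)/(-7 + O² - 5*O)) = 7 + (-15/O - (169 + O)/(-7 + O² - 5*O)) = 7 - 15/O - (169 + O)/(-7 + O² - 5*O))
(306366 + j(122)) - 27426 = (306366 + (105 - 143*122 - 51*122² + 7*122³)/(122*(-7 + 122² - 5*122))) - 27426 = (306366 + (105 - 17446 - 51*14884 + 7*1815848)/(122*(-7 + 14884 - 610))) - 27426 = (306366 + (1/122)*(105 - 17446 - 759084 + 12710936)/14267) - 27426 = (306366 + (1/122)*(1/14267)*11934511) - 27426 = (306366 + 11934511/1740574) - 27426 = 533264628595/1740574 - 27426 = 485527646071/1740574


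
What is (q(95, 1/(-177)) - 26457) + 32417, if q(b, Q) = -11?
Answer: 5949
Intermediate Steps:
(q(95, 1/(-177)) - 26457) + 32417 = (-11 - 26457) + 32417 = -26468 + 32417 = 5949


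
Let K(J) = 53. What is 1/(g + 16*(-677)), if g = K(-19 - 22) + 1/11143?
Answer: -11143/120110396 ≈ -9.2773e-5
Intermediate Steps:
g = 590580/11143 (g = 53 + 1/11143 = 590580/11143 ≈ 53.000)
1/(g + 16*(-677)) = 1/(590580/11143 + 16*(-677)) = 1/(590580/11143 - 10832) = 1/(-120110396/11143) = -11143/120110396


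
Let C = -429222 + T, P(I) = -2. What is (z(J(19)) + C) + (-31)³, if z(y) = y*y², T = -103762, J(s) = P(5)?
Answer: -562783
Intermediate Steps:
J(s) = -2
C = -532984 (C = -429222 - 103762 = -532984)
z(y) = y³
(z(J(19)) + C) + (-31)³ = ((-2)³ - 532984) + (-31)³ = (-8 - 532984) - 29791 = -532992 - 29791 = -562783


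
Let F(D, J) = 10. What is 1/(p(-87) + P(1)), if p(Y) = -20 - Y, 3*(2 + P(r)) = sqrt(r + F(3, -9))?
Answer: 585/38014 - 3*sqrt(11)/38014 ≈ 0.015127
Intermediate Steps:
P(r) = -2 + sqrt(10 + r)/3 (P(r) = -2 + sqrt(r + 10)/3 = -2 + sqrt(10 + r)/3)
1/(p(-87) + P(1)) = 1/((-20 - 1*(-87)) + (-2 + sqrt(10 + 1)/3)) = 1/((-20 + 87) + (-2 + sqrt(11)/3)) = 1/(67 + (-2 + sqrt(11)/3)) = 1/(65 + sqrt(11)/3)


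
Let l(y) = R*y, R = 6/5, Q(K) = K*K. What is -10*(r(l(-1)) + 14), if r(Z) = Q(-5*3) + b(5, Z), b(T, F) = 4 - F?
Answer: -2442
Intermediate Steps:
Q(K) = K²
R = 6/5 (R = 6*(⅕) = 6/5 ≈ 1.2000)
l(y) = 6*y/5
r(Z) = 229 - Z (r(Z) = (-5*3)² + (4 - Z) = (-15)² + (4 - Z) = 225 + (4 - Z) = 229 - Z)
-10*(r(l(-1)) + 14) = -10*((229 - 6*(-1)/5) + 14) = -10*((229 - 1*(-6/5)) + 14) = -10*((229 + 6/5) + 14) = -10*(1151/5 + 14) = -10*1221/5 = -2442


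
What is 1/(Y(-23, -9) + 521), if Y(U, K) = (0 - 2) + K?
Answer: 1/510 ≈ 0.0019608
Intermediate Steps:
Y(U, K) = -2 + K
1/(Y(-23, -9) + 521) = 1/((-2 - 9) + 521) = 1/(-11 + 521) = 1/510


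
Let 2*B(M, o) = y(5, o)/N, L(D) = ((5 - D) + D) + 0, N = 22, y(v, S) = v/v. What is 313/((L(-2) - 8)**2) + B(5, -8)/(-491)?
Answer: 6762043/194436 ≈ 34.778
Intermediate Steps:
y(v, S) = 1
L(D) = 5 (L(D) = 5 + 0 = 5)
B(M, o) = 1/44 (B(M, o) = (1/22)/2 = (1*(1/22))/2 = (1/2)*(1/22) = 1/44)
313/((L(-2) - 8)**2) + B(5, -8)/(-491) = 313/((5 - 8)**2) + (1/44)/(-491) = 313/((-3)**2) + (1/44)*(-1/491) = 313/9 - 1/21604 = 6762043/194436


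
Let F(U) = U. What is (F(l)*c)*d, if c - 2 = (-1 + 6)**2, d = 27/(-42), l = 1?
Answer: -243/14 ≈ -17.357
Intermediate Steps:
d = -9/14 (d = 27*(-1/42) = -9/14 ≈ -0.64286)
c = 27 (c = 2 + (-1 + 6)**2 = 2 + 5**2 = 2 + 25 = 27)
(F(l)*c)*d = (1*27)*(-9/14) = 27*(-9/14) = -243/14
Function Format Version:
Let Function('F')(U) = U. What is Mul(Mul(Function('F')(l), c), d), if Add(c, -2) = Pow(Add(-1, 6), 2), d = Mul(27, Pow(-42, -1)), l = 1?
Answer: Rational(-243, 14) ≈ -17.357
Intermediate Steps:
d = Rational(-9, 14) (d = Mul(27, Rational(-1, 42)) = Rational(-9, 14) ≈ -0.64286)
c = 27 (c = Add(2, Pow(Add(-1, 6), 2)) = Add(2, Pow(5, 2)) = Add(2, 25) = 27)
Mul(Mul(Function('F')(l), c), d) = Mul(Mul(1, 27), Rational(-9, 14)) = Mul(27, Rational(-9, 14)) = Rational(-243, 14)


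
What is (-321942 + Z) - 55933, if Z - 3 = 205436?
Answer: -172436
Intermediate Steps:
Z = 205439 (Z = 3 + 205436 = 205439)
(-321942 + Z) - 55933 = (-321942 + 205439) - 55933 = -116503 - 55933 = -172436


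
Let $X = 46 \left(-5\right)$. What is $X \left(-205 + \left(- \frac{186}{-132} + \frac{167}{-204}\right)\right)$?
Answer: $\frac{52749925}{1122} \approx 47014.0$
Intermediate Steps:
$X = -230$
$X \left(-205 + \left(- \frac{186}{-132} + \frac{167}{-204}\right)\right) = - 230 \left(-205 + \left(- \frac{186}{-132} + \frac{167}{-204}\right)\right) = - 230 \left(-205 + \left(\left(-186\right) \left(- \frac{1}{132}\right) + 167 \left(- \frac{1}{204}\right)\right)\right) = - 230 \left(-205 + \left(\frac{31}{22} - \frac{167}{204}\right)\right) = - 230 \left(-205 + \frac{1325}{2244}\right) = \left(-230\right) \left(- \frac{458695}{2244}\right) = \frac{52749925}{1122}$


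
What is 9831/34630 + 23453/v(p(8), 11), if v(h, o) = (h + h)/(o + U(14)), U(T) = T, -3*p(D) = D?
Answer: -30456573477/277040 ≈ -1.0994e+5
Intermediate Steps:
p(D) = -D/3
v(h, o) = 2*h/(14 + o) (v(h, o) = (h + h)/(o + 14) = (2*h)/(14 + o) = 2*h/(14 + o))
9831/34630 + 23453/v(p(8), 11) = 9831/34630 + 23453/((2*(-⅓*8)/(14 + 11))) = 9831*(1/34630) + 23453/((2*(-8/3)/25)) = 9831/34630 + 23453/((2*(-8/3)*(1/25))) = 9831/34630 + 23453/(-16/75) = 9831/34630 + 23453*(-75/16) = 9831/34630 - 1758975/16 = -30456573477/277040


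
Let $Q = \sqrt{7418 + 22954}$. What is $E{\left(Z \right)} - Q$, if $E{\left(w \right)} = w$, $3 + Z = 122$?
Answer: $119 - 2 \sqrt{7593} \approx -55.276$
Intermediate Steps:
$Z = 119$ ($Z = -3 + 122 = 119$)
$Q = 2 \sqrt{7593}$ ($Q = \sqrt{30372} = 2 \sqrt{7593} \approx 174.28$)
$E{\left(Z \right)} - Q = 119 - 2 \sqrt{7593}$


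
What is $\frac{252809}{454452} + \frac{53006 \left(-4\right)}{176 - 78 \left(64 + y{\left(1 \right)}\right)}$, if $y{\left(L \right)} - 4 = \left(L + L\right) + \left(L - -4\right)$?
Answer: $\frac{48894584557}{1289280324} \approx 37.924$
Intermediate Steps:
$y{\left(L \right)} = 8 + 3 L$ ($y{\left(L \right)} = 4 + \left(\left(L + L\right) + \left(L - -4\right)\right) = 4 + \left(2 L + \left(L + 4\right)\right) = 4 + \left(2 L + \left(4 + L\right)\right) = 4 + \left(4 + 3 L\right) = 8 + 3 L$)
$\frac{252809}{454452} + \frac{53006 \left(-4\right)}{176 - 78 \left(64 + y{\left(1 \right)}\right)} = \frac{252809}{454452} + \frac{53006 \left(-4\right)}{176 - 78 \left(64 + \left(8 + 3 \cdot 1\right)\right)} = 252809 \cdot \frac{1}{454452} - \frac{212024}{176 - 78 \left(64 + \left(8 + 3\right)\right)} = \frac{252809}{454452} - \frac{212024}{176 - 78 \left(64 + 11\right)} = \frac{252809}{454452} - \frac{212024}{176 - 5850} = \frac{252809}{454452} - \frac{212024}{-5674} = \frac{252809}{454452} - - \frac{106012}{2837} = \frac{252809}{454452} + \frac{106012}{2837} = \frac{48894584557}{1289280324}$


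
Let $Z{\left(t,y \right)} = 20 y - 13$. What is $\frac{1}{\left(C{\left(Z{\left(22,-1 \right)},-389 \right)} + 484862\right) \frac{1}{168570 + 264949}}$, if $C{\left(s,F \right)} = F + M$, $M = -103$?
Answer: $\frac{433519}{484370} \approx 0.89502$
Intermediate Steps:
$Z{\left(t,y \right)} = -13 + 20 y$
$C{\left(s,F \right)} = -103 + F$ ($C{\left(s,F \right)} = F - 103 = -103 + F$)
$\frac{1}{\left(C{\left(Z{\left(22,-1 \right)},-389 \right)} + 484862\right) \frac{1}{168570 + 264949}} = \frac{1}{\left(\left(-103 - 389\right) + 484862\right) \frac{1}{168570 + 264949}} = \frac{1}{\left(-492 + 484862\right) \frac{1}{433519}} = \frac{1}{484370 \cdot \frac{1}{433519}} = \frac{1}{\frac{484370}{433519}} = \frac{433519}{484370}$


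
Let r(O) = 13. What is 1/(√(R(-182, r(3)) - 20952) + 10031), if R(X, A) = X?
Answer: 10031/100642095 - I*√21134/100642095 ≈ 9.967e-5 - 1.4445e-6*I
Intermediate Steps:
1/(√(R(-182, r(3)) - 20952) + 10031) = 1/(√(-182 - 20952) + 10031) = 1/(√(-21134) + 10031) = 1/(I*√21134 + 10031) = 1/(10031 + I*√21134)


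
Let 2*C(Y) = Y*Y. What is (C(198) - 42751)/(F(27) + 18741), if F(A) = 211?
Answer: -23149/18952 ≈ -1.2215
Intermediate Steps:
C(Y) = Y**2/2 (C(Y) = (Y*Y)/2 = Y**2/2)
(C(198) - 42751)/(F(27) + 18741) = ((1/2)*198**2 - 42751)/(211 + 18741) = ((1/2)*39204 - 42751)/18952 = (19602 - 42751)*(1/18952) = -23149*1/18952 = -23149/18952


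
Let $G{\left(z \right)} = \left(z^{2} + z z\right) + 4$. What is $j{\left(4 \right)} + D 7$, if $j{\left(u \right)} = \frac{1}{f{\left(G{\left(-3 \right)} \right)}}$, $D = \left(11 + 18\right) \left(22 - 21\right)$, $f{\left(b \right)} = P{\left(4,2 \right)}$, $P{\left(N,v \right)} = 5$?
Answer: $\frac{1016}{5} \approx 203.2$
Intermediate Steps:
$G{\left(z \right)} = 4 + 2 z^{2}$ ($G{\left(z \right)} = \left(z^{2} + z^{2}\right) + 4 = 2 z^{2} + 4 = 4 + 2 z^{2}$)
$f{\left(b \right)} = 5$
$D = 29$ ($D = 29 \cdot 1 = 29$)
$j{\left(u \right)} = \frac{1}{5}$
$j{\left(4 \right)} + D 7 = \frac{1}{5} + 29 \cdot 7 = \frac{1}{5} + 203 = \frac{1016}{5}$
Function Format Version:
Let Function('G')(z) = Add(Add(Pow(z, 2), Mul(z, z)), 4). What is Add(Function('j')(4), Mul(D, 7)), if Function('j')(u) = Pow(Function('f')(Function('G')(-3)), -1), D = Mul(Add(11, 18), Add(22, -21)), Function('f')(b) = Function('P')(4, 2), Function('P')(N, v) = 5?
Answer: Rational(1016, 5) ≈ 203.20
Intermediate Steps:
Function('G')(z) = Add(4, Mul(2, Pow(z, 2))) (Function('G')(z) = Add(Add(Pow(z, 2), Pow(z, 2)), 4) = Add(Mul(2, Pow(z, 2)), 4) = Add(4, Mul(2, Pow(z, 2))))
Function('f')(b) = 5
D = 29 (D = Mul(29, 1) = 29)
Function('j')(u) = Rational(1, 5) (Function('j')(u) = Pow(5, -1) = Rational(1, 5))
Add(Function('j')(4), Mul(D, 7)) = Add(Rational(1, 5), Mul(29, 7)) = Add(Rational(1, 5), 203) = Rational(1016, 5)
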